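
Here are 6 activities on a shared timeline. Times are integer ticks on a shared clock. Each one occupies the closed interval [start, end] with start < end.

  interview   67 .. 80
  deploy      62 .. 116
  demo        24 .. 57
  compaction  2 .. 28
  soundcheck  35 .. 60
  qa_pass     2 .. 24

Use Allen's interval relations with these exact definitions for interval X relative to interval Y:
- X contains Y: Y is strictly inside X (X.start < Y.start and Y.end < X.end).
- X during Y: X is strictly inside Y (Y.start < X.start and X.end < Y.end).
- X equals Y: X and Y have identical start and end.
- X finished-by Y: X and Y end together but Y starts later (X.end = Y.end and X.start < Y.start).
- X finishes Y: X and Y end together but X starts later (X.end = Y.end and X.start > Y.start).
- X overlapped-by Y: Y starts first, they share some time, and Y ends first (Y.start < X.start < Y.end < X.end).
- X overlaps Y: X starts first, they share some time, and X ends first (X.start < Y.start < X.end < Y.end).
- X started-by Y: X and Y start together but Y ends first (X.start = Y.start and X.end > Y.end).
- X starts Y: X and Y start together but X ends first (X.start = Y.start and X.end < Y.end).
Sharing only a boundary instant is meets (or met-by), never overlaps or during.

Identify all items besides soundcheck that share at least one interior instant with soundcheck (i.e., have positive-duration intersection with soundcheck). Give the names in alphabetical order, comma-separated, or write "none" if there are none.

demo

Target soundcheck = [35, 60].
compaction [2, 28] → before → no.
demo [24, 57] → overlaps → yes.
deploy [62, 116] → after → no.
interview [67, 80] → after → no.
qa_pass [2, 24] → before → no.
Result: demo.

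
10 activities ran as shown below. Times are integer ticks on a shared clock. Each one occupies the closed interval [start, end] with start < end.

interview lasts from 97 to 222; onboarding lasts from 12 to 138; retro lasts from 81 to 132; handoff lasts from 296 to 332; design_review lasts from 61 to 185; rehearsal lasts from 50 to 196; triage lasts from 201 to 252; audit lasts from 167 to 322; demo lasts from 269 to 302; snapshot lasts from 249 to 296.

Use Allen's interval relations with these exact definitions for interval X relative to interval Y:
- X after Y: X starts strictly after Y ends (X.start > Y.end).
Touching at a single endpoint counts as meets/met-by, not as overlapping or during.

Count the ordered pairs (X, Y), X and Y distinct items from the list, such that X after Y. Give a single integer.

Checking all 90 ordered pairs for relation 'after'; matching pairs in alphabetical order:
(audit, onboarding): audit after onboarding ✓
(audit, retro): audit after retro ✓
(demo, design_review): demo after design_review ✓
(demo, interview): demo after interview ✓
(demo, onboarding): demo after onboarding ✓
(demo, rehearsal): demo after rehearsal ✓
(demo, retro): demo after retro ✓
(demo, triage): demo after triage ✓
(handoff, design_review): handoff after design_review ✓
(handoff, interview): handoff after interview ✓
(handoff, onboarding): handoff after onboarding ✓
(handoff, rehearsal): handoff after rehearsal ✓
(handoff, retro): handoff after retro ✓
(handoff, triage): handoff after triage ✓
(snapshot, design_review): snapshot after design_review ✓
(snapshot, interview): snapshot after interview ✓
(snapshot, onboarding): snapshot after onboarding ✓
(snapshot, rehearsal): snapshot after rehearsal ✓
(snapshot, retro): snapshot after retro ✓
(triage, design_review): triage after design_review ✓
(triage, onboarding): triage after onboarding ✓
(triage, rehearsal): triage after rehearsal ✓
(triage, retro): triage after retro ✓
Count: 23.

23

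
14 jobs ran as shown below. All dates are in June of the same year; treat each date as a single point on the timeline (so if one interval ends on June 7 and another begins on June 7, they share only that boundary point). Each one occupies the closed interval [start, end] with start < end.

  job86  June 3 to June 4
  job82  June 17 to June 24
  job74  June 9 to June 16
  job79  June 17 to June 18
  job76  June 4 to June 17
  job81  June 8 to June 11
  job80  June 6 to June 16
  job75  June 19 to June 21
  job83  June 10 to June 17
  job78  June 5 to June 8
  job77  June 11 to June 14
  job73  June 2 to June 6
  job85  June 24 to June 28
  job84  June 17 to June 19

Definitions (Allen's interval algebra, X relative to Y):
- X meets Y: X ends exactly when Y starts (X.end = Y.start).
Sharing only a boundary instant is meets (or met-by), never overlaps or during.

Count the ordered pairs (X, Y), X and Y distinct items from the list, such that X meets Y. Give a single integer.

Checking all 182 ordered pairs for relation 'meets'; matching pairs in alphabetical order:
(job73, job80): job73 meets job80 ✓
(job76, job79): job76 meets job79 ✓
(job76, job82): job76 meets job82 ✓
(job76, job84): job76 meets job84 ✓
(job78, job81): job78 meets job81 ✓
(job81, job77): job81 meets job77 ✓
(job82, job85): job82 meets job85 ✓
(job83, job79): job83 meets job79 ✓
(job83, job82): job83 meets job82 ✓
(job83, job84): job83 meets job84 ✓
(job84, job75): job84 meets job75 ✓
(job86, job76): job86 meets job76 ✓
Count: 12.

12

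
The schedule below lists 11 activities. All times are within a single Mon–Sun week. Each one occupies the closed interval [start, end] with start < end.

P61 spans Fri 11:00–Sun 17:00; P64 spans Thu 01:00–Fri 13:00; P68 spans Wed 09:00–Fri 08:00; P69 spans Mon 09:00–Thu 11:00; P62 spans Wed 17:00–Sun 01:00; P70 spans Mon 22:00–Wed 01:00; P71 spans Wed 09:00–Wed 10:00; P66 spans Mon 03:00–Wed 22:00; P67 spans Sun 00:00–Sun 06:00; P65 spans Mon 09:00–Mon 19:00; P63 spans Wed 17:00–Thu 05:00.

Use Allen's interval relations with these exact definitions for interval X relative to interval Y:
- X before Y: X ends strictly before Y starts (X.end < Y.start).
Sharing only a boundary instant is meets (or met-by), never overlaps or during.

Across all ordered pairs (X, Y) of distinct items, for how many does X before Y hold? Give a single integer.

30

Checking all 110 ordered pairs for relation 'before'; matching pairs in alphabetical order:
(P63, P61): P63 before P61 ✓
(P63, P67): P63 before P67 ✓
(P64, P67): P64 before P67 ✓
(P65, P61): P65 before P61 ✓
(P65, P62): P65 before P62 ✓
(P65, P63): P65 before P63 ✓
(P65, P64): P65 before P64 ✓
(P65, P67): P65 before P67 ✓
(P65, P68): P65 before P68 ✓
(P65, P70): P65 before P70 ✓
(P65, P71): P65 before P71 ✓
(P66, P61): P66 before P61 ✓
(P66, P64): P66 before P64 ✓
(P66, P67): P66 before P67 ✓
(P68, P61): P68 before P61 ✓
(P68, P67): P68 before P67 ✓
(P69, P61): P69 before P61 ✓
(P69, P67): P69 before P67 ✓
(P70, P61): P70 before P61 ✓
(P70, P62): P70 before P62 ✓
(P70, P63): P70 before P63 ✓
(P70, P64): P70 before P64 ✓
(P70, P67): P70 before P67 ✓
(P70, P68): P70 before P68 ✓
... plus 6 further pairs not listed.
Count: 30.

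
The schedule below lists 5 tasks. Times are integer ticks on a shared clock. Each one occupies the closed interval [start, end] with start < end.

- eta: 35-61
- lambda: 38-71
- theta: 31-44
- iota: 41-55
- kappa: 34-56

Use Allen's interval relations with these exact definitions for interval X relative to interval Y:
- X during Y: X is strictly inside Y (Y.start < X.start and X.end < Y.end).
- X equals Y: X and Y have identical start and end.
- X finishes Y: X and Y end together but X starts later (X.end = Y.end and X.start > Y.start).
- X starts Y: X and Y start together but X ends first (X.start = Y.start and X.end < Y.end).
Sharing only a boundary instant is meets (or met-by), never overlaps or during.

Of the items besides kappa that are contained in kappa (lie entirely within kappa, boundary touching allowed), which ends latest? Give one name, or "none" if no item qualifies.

iota

Target kappa = [34, 56].
eta [35, 61] → overlapped-by → excluded.
iota [41, 55] → during → candidate.
lambda [38, 71] → overlapped-by → excluded.
theta [31, 44] → overlaps → excluded.
Among candidates, latest end is 55 → iota.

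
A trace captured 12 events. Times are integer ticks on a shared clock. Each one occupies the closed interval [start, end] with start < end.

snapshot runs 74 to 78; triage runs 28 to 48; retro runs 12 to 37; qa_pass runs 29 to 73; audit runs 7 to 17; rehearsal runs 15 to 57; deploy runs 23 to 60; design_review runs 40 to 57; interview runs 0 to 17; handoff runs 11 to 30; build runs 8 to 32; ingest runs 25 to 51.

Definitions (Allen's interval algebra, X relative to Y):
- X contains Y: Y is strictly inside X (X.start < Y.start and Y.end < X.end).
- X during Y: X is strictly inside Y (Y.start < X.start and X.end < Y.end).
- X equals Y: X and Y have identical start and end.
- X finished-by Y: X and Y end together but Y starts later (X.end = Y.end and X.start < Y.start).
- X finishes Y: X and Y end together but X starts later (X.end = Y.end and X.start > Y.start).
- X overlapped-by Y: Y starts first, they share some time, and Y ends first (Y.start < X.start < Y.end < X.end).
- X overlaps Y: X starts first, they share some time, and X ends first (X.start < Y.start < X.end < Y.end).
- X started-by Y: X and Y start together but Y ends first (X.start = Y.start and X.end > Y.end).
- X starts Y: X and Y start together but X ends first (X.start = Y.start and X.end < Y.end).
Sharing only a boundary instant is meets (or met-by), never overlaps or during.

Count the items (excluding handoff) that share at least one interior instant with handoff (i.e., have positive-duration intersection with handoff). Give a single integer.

9

Target handoff = [11, 30].
audit [7, 17] → overlaps → counts.
build [8, 32] → contains → counts.
deploy [23, 60] → overlapped-by → counts.
design_review [40, 57] → after → no.
ingest [25, 51] → overlapped-by → counts.
interview [0, 17] → overlaps → counts.
qa_pass [29, 73] → overlapped-by → counts.
rehearsal [15, 57] → overlapped-by → counts.
retro [12, 37] → overlapped-by → counts.
snapshot [74, 78] → after → no.
triage [28, 48] → overlapped-by → counts.
Total: 9.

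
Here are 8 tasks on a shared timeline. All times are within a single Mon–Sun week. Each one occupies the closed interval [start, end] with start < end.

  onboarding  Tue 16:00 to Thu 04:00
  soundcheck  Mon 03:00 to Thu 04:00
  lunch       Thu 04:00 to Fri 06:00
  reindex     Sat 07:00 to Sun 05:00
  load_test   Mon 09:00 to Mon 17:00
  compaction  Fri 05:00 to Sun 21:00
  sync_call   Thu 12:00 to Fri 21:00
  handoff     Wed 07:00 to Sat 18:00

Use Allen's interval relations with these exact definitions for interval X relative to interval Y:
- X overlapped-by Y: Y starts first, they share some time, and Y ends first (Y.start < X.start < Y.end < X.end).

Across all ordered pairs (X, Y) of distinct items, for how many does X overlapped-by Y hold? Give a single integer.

7

Checking all 56 ordered pairs for relation 'overlapped-by'; matching pairs in alphabetical order:
(compaction, handoff): compaction overlapped-by handoff ✓
(compaction, lunch): compaction overlapped-by lunch ✓
(compaction, sync_call): compaction overlapped-by sync_call ✓
(handoff, onboarding): handoff overlapped-by onboarding ✓
(handoff, soundcheck): handoff overlapped-by soundcheck ✓
(reindex, handoff): reindex overlapped-by handoff ✓
(sync_call, lunch): sync_call overlapped-by lunch ✓
Count: 7.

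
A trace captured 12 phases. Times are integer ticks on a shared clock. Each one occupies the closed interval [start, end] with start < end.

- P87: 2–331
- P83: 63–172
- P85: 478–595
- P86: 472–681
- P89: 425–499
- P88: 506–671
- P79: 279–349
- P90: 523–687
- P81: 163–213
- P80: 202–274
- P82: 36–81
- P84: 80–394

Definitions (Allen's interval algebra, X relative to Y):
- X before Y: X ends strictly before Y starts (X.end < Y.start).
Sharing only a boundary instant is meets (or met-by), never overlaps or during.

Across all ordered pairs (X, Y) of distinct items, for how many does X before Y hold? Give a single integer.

44

Checking all 132 ordered pairs for relation 'before'; matching pairs in alphabetical order:
(P79, P85): P79 before P85 ✓
(P79, P86): P79 before P86 ✓
(P79, P88): P79 before P88 ✓
(P79, P89): P79 before P89 ✓
(P79, P90): P79 before P90 ✓
(P80, P79): P80 before P79 ✓
(P80, P85): P80 before P85 ✓
(P80, P86): P80 before P86 ✓
(P80, P88): P80 before P88 ✓
(P80, P89): P80 before P89 ✓
(P80, P90): P80 before P90 ✓
(P81, P79): P81 before P79 ✓
(P81, P85): P81 before P85 ✓
(P81, P86): P81 before P86 ✓
(P81, P88): P81 before P88 ✓
(P81, P89): P81 before P89 ✓
(P81, P90): P81 before P90 ✓
(P82, P79): P82 before P79 ✓
(P82, P80): P82 before P80 ✓
(P82, P81): P82 before P81 ✓
(P82, P85): P82 before P85 ✓
(P82, P86): P82 before P86 ✓
(P82, P88): P82 before P88 ✓
(P82, P89): P82 before P89 ✓
... plus 20 further pairs not listed.
Count: 44.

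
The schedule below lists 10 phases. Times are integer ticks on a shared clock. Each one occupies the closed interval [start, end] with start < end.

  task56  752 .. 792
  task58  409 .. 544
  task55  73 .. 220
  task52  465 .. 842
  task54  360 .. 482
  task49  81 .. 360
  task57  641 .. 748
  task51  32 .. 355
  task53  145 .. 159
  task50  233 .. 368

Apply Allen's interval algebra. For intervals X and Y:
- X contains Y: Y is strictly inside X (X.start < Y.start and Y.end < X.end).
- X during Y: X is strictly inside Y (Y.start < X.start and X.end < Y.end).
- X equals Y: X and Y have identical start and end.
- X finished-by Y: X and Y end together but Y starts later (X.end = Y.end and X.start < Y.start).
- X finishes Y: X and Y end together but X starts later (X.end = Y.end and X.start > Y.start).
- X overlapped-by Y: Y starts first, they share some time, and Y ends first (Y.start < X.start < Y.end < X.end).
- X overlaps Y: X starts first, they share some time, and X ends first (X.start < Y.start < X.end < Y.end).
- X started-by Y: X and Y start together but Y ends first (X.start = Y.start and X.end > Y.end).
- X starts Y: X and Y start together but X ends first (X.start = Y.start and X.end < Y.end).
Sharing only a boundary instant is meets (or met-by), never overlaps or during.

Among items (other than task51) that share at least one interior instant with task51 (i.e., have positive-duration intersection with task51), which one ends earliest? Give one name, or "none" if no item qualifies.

task53

Target task51 = [32, 355].
task49 [81, 360] → overlapped-by → candidate.
task50 [233, 368] → overlapped-by → candidate.
task52 [465, 842] → after → excluded.
task53 [145, 159] → during → candidate.
task54 [360, 482] → after → excluded.
task55 [73, 220] → during → candidate.
task56 [752, 792] → after → excluded.
task57 [641, 748] → after → excluded.
task58 [409, 544] → after → excluded.
Among candidates, earliest end is 159 → task53.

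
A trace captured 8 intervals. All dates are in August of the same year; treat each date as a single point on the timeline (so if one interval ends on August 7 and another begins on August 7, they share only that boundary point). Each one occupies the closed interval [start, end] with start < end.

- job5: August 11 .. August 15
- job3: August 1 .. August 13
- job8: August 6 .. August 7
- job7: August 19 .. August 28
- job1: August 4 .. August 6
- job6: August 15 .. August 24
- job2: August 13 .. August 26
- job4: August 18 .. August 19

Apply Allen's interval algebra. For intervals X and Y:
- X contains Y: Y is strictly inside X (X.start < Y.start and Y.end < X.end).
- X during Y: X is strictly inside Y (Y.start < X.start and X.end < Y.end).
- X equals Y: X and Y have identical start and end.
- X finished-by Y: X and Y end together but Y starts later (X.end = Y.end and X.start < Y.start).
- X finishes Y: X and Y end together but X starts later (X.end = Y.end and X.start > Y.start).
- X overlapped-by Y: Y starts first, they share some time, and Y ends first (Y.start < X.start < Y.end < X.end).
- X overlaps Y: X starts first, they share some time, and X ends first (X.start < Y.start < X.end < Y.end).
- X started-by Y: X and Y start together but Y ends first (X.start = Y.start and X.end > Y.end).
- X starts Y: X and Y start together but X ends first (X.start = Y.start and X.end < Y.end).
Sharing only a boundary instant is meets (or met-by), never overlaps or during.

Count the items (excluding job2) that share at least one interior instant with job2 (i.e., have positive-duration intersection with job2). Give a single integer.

4

Target job2 = [August 13, August 26].
job1 [August 4, August 6] → before → no.
job3 [August 1, August 13] → meets → no.
job4 [August 18, August 19] → during → counts.
job5 [August 11, August 15] → overlaps → counts.
job6 [August 15, August 24] → during → counts.
job7 [August 19, August 28] → overlapped-by → counts.
job8 [August 6, August 7] → before → no.
Total: 4.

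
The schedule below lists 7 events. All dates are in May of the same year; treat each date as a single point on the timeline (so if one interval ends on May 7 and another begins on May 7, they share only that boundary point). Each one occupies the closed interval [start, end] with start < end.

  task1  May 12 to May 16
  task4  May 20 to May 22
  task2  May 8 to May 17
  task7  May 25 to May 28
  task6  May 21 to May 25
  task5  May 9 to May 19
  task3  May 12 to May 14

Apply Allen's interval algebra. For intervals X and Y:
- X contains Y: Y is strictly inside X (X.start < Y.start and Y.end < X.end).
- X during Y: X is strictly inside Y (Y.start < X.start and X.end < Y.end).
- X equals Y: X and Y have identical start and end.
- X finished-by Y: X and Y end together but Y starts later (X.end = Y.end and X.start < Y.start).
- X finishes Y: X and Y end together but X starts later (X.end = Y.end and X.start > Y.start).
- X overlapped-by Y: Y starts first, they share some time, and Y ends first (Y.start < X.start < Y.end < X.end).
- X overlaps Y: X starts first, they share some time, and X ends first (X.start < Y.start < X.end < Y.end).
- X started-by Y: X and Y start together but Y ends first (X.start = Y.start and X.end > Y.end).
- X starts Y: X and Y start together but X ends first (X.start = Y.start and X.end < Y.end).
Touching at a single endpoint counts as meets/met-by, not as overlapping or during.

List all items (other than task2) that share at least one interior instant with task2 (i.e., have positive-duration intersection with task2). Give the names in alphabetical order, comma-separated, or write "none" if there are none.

task1, task3, task5

Target task2 = [May 8, May 17].
task1 [May 12, May 16] → during → yes.
task3 [May 12, May 14] → during → yes.
task4 [May 20, May 22] → after → no.
task5 [May 9, May 19] → overlapped-by → yes.
task6 [May 21, May 25] → after → no.
task7 [May 25, May 28] → after → no.
Result: task1, task3, task5.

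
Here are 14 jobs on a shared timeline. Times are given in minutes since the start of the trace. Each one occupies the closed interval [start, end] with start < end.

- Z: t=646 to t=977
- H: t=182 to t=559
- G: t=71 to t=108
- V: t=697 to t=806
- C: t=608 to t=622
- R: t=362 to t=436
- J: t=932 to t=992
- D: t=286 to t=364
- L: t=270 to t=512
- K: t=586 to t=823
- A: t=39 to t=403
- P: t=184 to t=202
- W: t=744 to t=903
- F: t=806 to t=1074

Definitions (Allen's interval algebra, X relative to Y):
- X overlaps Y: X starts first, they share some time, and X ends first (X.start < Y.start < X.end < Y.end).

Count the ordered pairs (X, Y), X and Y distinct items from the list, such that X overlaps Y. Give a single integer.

11

Checking all 182 ordered pairs for relation 'overlaps'; matching pairs in alphabetical order:
(A, H): A overlaps H ✓
(A, L): A overlaps L ✓
(A, R): A overlaps R ✓
(D, R): D overlaps R ✓
(K, F): K overlaps F ✓
(K, W): K overlaps W ✓
(K, Z): K overlaps Z ✓
(V, W): V overlaps W ✓
(W, F): W overlaps F ✓
(Z, F): Z overlaps F ✓
(Z, J): Z overlaps J ✓
Count: 11.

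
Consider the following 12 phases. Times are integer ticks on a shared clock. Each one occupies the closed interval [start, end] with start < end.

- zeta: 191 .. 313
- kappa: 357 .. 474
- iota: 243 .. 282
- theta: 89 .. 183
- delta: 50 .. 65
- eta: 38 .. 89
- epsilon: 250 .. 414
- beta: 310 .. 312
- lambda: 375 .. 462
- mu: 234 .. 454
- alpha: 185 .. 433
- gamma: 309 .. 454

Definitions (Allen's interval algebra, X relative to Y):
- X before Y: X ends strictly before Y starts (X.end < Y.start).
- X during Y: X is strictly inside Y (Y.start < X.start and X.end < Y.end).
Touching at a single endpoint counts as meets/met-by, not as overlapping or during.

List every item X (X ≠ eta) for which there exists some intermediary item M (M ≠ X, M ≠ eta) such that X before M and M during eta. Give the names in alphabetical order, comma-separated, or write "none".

none

Target eta = [38, 89].
Intermediaries M with M during eta: delta.
Via delta — items with X before delta: none.
Union: none.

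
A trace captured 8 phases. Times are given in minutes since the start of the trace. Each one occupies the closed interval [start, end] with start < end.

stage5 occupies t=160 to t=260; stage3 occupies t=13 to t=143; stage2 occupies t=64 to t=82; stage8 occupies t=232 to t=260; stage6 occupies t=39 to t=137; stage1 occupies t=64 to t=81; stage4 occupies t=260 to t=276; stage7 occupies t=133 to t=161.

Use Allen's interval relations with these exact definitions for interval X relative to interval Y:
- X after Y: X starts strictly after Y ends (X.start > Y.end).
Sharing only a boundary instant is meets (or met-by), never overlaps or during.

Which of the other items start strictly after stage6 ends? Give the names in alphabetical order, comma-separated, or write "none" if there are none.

Target stage6 = [t=39, t=137].
stage1 [t=64, t=81] → during → no.
stage2 [t=64, t=82] → during → no.
stage3 [t=13, t=143] → contains → no.
stage4 [t=260, t=276] → after → yes.
stage5 [t=160, t=260] → after → yes.
stage7 [t=133, t=161] → overlapped-by → no.
stage8 [t=232, t=260] → after → yes.
Result: stage4, stage5, stage8.

stage4, stage5, stage8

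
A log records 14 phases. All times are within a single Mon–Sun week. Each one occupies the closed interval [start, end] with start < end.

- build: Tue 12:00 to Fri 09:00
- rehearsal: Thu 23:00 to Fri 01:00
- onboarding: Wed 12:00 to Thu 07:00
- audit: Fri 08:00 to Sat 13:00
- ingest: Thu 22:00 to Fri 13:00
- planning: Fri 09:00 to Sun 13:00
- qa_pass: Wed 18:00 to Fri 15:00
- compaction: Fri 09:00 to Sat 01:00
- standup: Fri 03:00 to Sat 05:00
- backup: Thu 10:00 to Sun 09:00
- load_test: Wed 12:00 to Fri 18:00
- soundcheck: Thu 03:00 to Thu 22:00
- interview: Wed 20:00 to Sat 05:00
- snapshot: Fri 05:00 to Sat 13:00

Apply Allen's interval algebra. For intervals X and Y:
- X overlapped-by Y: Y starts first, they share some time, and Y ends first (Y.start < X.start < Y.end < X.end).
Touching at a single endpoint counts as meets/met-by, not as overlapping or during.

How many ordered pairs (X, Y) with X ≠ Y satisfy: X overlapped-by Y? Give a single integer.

41

Checking all 182 ordered pairs for relation 'overlapped-by'; matching pairs in alphabetical order:
(audit, build): audit overlapped-by build ✓
(audit, ingest): audit overlapped-by ingest ✓
(audit, interview): audit overlapped-by interview ✓
(audit, load_test): audit overlapped-by load_test ✓
(audit, qa_pass): audit overlapped-by qa_pass ✓
(audit, standup): audit overlapped-by standup ✓
(backup, build): backup overlapped-by build ✓
(backup, interview): backup overlapped-by interview ✓
(backup, load_test): backup overlapped-by load_test ✓
(backup, qa_pass): backup overlapped-by qa_pass ✓
(backup, soundcheck): backup overlapped-by soundcheck ✓
(compaction, ingest): compaction overlapped-by ingest ✓
(compaction, load_test): compaction overlapped-by load_test ✓
(compaction, qa_pass): compaction overlapped-by qa_pass ✓
(ingest, build): ingest overlapped-by build ✓
(interview, build): interview overlapped-by build ✓
(interview, load_test): interview overlapped-by load_test ✓
(interview, onboarding): interview overlapped-by onboarding ✓
(interview, qa_pass): interview overlapped-by qa_pass ✓
(load_test, build): load_test overlapped-by build ✓
(planning, audit): planning overlapped-by audit ✓
(planning, backup): planning overlapped-by backup ✓
(planning, ingest): planning overlapped-by ingest ✓
(planning, interview): planning overlapped-by interview ✓
... plus 17 further pairs not listed.
Count: 41.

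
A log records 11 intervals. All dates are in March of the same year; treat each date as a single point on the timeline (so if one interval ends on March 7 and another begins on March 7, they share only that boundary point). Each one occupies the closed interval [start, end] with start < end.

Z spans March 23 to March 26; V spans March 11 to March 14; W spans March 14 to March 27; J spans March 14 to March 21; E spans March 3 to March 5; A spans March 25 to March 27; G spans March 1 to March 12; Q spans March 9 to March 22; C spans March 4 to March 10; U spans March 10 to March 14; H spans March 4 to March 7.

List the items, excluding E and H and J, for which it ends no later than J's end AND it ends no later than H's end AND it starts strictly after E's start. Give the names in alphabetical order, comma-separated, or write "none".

Conditions: its end is no later than J's end (X.end <= March 21) AND its end is no later than H's end (X.end <= March 7) AND its start is strictly after E's start (X.start > March 3).
A: end March 27 <= March 21? ✗; end March 27 <= March 7? ✗; start March 25 > March 3? ✓ → no.
C: end March 10 <= March 21? ✓; end March 10 <= March 7? ✗; start March 4 > March 3? ✓ → no.
G: end March 12 <= March 21? ✓; end March 12 <= March 7? ✗; start March 1 > March 3? ✗ → no.
Q: end March 22 <= March 21? ✗; end March 22 <= March 7? ✗; start March 9 > March 3? ✓ → no.
U: end March 14 <= March 21? ✓; end March 14 <= March 7? ✗; start March 10 > March 3? ✓ → no.
V: end March 14 <= March 21? ✓; end March 14 <= March 7? ✗; start March 11 > March 3? ✓ → no.
W: end March 27 <= March 21? ✗; end March 27 <= March 7? ✗; start March 14 > March 3? ✓ → no.
Z: end March 26 <= March 21? ✗; end March 26 <= March 7? ✗; start March 23 > March 3? ✓ → no.
Result: none.

none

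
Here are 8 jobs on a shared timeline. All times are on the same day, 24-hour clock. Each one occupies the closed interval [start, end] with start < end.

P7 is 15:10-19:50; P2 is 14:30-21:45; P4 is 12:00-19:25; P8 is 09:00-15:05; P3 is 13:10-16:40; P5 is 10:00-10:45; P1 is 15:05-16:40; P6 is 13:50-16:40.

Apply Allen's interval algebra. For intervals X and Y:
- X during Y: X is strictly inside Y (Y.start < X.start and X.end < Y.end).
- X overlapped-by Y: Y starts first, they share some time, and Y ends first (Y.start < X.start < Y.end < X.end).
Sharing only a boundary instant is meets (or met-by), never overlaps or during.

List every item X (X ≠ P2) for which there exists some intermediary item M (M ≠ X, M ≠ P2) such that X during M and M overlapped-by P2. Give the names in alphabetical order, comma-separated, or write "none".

none

Target P2 = [14:30, 21:45].
Intermediaries M with M overlapped-by P2: none.
Union: none.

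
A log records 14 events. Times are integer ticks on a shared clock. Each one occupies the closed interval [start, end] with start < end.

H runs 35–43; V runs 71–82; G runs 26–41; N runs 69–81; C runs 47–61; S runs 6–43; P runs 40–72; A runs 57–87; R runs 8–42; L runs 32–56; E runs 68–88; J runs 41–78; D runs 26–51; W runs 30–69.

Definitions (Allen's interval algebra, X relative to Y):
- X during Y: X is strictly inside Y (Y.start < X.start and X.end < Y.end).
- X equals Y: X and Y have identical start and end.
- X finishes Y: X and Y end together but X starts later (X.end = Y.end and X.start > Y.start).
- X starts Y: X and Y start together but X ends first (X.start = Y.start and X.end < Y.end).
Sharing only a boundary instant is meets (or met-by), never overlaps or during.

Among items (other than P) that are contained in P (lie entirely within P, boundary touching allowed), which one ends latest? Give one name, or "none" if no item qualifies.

Target P = [40, 72].
A [57, 87] → overlapped-by → excluded.
C [47, 61] → during → candidate.
D [26, 51] → overlaps → excluded.
E [68, 88] → overlapped-by → excluded.
G [26, 41] → overlaps → excluded.
H [35, 43] → overlaps → excluded.
J [41, 78] → overlapped-by → excluded.
L [32, 56] → overlaps → excluded.
N [69, 81] → overlapped-by → excluded.
R [8, 42] → overlaps → excluded.
S [6, 43] → overlaps → excluded.
V [71, 82] → overlapped-by → excluded.
W [30, 69] → overlaps → excluded.
Among candidates, latest end is 61 → C.

C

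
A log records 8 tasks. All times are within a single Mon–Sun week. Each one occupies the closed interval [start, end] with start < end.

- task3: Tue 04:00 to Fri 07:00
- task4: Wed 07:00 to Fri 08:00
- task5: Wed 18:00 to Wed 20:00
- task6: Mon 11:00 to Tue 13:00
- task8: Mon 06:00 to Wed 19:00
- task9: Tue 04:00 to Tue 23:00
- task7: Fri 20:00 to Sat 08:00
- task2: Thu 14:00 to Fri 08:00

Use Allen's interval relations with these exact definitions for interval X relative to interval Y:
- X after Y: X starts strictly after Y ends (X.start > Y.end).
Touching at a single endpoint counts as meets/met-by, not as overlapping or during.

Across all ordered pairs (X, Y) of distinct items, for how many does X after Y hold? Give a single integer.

15

Checking all 56 ordered pairs for relation 'after'; matching pairs in alphabetical order:
(task2, task5): task2 after task5 ✓
(task2, task6): task2 after task6 ✓
(task2, task8): task2 after task8 ✓
(task2, task9): task2 after task9 ✓
(task4, task6): task4 after task6 ✓
(task4, task9): task4 after task9 ✓
(task5, task6): task5 after task6 ✓
(task5, task9): task5 after task9 ✓
(task7, task2): task7 after task2 ✓
(task7, task3): task7 after task3 ✓
(task7, task4): task7 after task4 ✓
(task7, task5): task7 after task5 ✓
(task7, task6): task7 after task6 ✓
(task7, task8): task7 after task8 ✓
(task7, task9): task7 after task9 ✓
Count: 15.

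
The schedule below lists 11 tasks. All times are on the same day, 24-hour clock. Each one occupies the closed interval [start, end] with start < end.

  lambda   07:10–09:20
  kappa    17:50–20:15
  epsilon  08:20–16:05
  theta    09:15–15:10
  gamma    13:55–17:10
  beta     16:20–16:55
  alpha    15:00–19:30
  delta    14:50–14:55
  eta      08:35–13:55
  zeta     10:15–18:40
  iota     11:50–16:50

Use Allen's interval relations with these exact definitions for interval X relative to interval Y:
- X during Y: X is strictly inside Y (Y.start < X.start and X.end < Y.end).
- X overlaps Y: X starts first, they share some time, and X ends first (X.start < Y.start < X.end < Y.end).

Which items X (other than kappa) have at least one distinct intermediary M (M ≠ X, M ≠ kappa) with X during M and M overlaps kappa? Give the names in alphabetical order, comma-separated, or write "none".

Target kappa = [17:50, 20:15].
Intermediaries M with M overlaps kappa: alpha, zeta.
Via alpha — items with X during alpha: beta.
Via zeta — items with X during zeta: beta, delta, gamma, iota.
Union: beta, delta, gamma, iota.

beta, delta, gamma, iota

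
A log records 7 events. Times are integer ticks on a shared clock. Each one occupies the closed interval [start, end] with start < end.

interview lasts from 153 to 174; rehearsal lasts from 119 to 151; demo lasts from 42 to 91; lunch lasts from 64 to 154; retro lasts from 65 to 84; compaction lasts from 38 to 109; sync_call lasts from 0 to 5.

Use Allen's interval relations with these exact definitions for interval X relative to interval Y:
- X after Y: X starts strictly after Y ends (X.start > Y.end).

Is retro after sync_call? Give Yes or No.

retro = [65, 84], sync_call = [0, 5].
Actual relation of retro to sync_call: after.
Asked whether 'after' holds → Yes.

Yes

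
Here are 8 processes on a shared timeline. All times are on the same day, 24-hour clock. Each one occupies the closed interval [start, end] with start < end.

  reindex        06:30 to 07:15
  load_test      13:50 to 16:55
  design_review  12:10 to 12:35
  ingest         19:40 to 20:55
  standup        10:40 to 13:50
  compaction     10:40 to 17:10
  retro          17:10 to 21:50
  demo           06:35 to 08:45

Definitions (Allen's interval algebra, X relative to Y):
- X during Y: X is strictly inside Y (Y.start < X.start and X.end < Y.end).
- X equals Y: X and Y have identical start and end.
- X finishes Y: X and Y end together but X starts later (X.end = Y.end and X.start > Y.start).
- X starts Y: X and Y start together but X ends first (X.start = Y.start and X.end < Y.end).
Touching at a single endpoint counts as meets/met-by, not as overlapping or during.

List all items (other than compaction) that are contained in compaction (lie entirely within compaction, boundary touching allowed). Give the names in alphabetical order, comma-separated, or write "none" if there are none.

Target compaction = [10:40, 17:10].
demo [06:35, 08:45] → before → no.
design_review [12:10, 12:35] → during → yes.
ingest [19:40, 20:55] → after → no.
load_test [13:50, 16:55] → during → yes.
reindex [06:30, 07:15] → before → no.
retro [17:10, 21:50] → met-by → no.
standup [10:40, 13:50] → starts → yes.
Result: design_review, load_test, standup.

design_review, load_test, standup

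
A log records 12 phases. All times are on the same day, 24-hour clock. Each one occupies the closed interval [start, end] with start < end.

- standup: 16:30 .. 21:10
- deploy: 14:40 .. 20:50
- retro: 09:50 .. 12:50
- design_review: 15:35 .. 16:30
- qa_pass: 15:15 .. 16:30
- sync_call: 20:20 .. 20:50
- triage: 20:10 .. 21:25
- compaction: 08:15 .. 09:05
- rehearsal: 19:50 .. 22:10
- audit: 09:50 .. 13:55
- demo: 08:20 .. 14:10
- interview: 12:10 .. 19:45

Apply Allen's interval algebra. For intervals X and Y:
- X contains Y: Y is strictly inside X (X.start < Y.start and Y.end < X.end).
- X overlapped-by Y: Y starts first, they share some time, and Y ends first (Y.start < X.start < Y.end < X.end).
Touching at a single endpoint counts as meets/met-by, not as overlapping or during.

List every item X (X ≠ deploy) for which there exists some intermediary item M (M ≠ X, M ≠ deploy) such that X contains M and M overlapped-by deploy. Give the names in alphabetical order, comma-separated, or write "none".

Target deploy = [14:40, 20:50].
Intermediaries M with M overlapped-by deploy: rehearsal, standup, triage.
Via rehearsal — items with X contains rehearsal: none.
Via standup — items with X contains standup: none.
Via triage — items with X contains triage: rehearsal.
Union: rehearsal.

rehearsal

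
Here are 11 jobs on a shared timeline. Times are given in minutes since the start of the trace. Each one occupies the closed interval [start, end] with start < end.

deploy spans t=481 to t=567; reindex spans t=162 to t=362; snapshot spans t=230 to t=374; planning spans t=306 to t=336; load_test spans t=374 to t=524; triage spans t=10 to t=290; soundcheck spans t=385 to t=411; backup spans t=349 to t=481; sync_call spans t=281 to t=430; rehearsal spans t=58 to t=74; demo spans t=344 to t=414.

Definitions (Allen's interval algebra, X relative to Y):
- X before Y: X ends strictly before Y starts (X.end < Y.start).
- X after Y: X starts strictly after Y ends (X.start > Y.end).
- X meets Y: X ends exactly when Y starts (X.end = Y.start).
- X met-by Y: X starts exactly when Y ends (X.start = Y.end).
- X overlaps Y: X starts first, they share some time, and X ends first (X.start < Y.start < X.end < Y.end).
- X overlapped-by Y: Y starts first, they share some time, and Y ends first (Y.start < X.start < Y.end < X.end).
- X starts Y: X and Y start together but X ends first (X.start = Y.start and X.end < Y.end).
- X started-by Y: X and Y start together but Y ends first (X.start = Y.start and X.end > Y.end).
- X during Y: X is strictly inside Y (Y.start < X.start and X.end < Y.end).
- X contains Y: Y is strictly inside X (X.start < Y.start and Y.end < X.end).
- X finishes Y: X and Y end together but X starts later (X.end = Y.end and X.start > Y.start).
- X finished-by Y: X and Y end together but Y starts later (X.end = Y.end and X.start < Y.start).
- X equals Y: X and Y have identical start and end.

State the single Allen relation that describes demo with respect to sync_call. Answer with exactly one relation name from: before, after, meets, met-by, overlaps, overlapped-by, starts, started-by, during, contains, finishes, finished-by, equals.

during

demo = [t=344, t=414]; sync_call = [t=281, t=430].
Compare endpoints: demo.start > sync_call.start, demo.start < sync_call.end, demo.end > sync_call.start, demo.end < sync_call.end.
That pattern is 'during'.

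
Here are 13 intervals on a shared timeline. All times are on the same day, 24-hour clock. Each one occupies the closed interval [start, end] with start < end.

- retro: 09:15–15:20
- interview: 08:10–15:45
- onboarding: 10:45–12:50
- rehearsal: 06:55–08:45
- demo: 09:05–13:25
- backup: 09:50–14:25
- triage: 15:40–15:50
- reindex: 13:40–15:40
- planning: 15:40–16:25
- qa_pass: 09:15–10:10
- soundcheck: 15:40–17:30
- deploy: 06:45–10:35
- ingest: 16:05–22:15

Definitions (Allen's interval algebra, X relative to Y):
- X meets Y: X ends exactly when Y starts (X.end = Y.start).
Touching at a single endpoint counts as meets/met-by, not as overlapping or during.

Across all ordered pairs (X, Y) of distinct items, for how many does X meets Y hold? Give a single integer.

3

Checking all 156 ordered pairs for relation 'meets'; matching pairs in alphabetical order:
(reindex, planning): reindex meets planning ✓
(reindex, soundcheck): reindex meets soundcheck ✓
(reindex, triage): reindex meets triage ✓
Count: 3.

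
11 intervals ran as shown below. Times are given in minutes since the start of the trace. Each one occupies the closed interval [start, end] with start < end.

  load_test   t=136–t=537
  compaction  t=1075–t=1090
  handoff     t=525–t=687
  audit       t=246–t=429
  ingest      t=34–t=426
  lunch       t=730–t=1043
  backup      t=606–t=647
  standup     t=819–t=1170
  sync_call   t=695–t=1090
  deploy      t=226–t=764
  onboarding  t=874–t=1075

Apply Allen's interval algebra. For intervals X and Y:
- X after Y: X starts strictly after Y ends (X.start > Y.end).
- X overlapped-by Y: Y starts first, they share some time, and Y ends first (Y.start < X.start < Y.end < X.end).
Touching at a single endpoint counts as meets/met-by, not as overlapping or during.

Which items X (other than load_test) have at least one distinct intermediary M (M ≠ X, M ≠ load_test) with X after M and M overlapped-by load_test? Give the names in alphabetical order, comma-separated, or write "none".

Target load_test = [t=136, t=537].
Intermediaries M with M overlapped-by load_test: deploy, handoff.
Via deploy — items with X after deploy: compaction, onboarding, standup.
Via handoff — items with X after handoff: compaction, lunch, onboarding, standup, sync_call.
Union: compaction, lunch, onboarding, standup, sync_call.

compaction, lunch, onboarding, standup, sync_call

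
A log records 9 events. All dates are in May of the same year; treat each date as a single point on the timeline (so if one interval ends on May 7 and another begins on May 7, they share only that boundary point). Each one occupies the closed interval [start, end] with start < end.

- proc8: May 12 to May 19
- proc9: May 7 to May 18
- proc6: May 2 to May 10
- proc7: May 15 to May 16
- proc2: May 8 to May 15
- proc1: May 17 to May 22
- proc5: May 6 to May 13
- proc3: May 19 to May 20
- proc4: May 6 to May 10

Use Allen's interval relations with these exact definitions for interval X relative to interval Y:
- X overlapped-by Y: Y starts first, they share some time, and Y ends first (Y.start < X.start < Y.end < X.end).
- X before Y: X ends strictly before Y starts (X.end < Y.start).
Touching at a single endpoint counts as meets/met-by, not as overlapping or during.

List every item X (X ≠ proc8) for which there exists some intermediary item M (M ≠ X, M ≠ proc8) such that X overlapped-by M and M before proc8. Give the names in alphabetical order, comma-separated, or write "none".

Target proc8 = [May 12, May 19].
Intermediaries M with M before proc8: proc4, proc6.
Via proc4 — items with X overlapped-by proc4: proc2, proc9.
Via proc6 — items with X overlapped-by proc6: proc2, proc5, proc9.
Union: proc2, proc5, proc9.

proc2, proc5, proc9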